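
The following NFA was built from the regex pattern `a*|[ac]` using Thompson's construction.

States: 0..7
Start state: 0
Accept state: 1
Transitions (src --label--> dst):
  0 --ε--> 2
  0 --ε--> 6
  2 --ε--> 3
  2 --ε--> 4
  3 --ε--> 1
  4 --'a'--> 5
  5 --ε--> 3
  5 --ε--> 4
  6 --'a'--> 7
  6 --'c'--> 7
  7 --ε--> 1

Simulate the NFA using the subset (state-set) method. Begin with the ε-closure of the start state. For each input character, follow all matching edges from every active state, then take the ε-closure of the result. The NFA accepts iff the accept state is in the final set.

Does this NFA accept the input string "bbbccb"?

start: ε-closure({0}) = {0,1,2,3,4,6}
'b' @ 1: {}  — dead — no transitions
rest 'bbccb' ignored (set empty)
final: {}; accept 1 not in set

Answer: REJECT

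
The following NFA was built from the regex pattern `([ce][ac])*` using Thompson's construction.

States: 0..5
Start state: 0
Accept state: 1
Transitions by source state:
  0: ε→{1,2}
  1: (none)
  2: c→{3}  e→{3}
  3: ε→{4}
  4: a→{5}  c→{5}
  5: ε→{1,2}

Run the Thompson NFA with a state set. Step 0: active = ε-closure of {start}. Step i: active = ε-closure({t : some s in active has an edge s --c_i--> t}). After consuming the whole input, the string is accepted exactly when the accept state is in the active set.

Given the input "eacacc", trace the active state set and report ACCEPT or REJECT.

Answer: ACCEPT

Trace:
initial (ε-close {0}): {0,1,2}
'e' @ 1: {3,4}
'a' @ 2: {1,2,5}  (accept∈set)
'c' @ 3: {3,4}
'a' @ 4: {1,2,5}  (accept∈set)
'c' @ 5: {3,4}
'c' @ 6: {1,2,5}  (accept∈set)
end set {1,2,5} — state 1 in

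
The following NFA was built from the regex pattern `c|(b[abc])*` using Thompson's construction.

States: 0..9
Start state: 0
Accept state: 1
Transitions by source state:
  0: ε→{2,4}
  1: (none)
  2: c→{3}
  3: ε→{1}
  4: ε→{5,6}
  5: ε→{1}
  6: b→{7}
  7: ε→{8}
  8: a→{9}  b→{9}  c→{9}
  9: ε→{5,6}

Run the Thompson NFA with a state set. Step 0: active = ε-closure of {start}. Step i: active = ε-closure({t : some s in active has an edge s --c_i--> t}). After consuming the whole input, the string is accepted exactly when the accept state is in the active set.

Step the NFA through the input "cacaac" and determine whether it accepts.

Answer: REJECT

Steps:
start: ε-closure({0}) = {0,1,2,4,5,6}
'c' @ 1: {1,3}  (accept∈set)
'a' @ 2: {}  — state set empty
rest 'caac' ignored (set empty)
final: {}; accept 1 not in set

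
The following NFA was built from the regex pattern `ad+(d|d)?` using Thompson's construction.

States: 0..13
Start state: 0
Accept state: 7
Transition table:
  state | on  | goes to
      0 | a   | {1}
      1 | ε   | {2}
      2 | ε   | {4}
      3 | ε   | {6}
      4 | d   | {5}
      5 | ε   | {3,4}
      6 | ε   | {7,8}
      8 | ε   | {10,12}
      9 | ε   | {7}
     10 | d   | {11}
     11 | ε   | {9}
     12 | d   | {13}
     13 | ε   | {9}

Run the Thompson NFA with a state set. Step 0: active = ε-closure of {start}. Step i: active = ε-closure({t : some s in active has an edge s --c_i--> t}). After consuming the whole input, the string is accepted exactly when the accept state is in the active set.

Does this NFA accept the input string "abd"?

Answer: REJECT

Derivation:
initial (ε-close {0}): {0}
'a' @ 1: {1,2,4}
'b' @ 2: {}  — state set empty
rest 'd' ignored (set empty)
after full input: {}  (accept=7 not in)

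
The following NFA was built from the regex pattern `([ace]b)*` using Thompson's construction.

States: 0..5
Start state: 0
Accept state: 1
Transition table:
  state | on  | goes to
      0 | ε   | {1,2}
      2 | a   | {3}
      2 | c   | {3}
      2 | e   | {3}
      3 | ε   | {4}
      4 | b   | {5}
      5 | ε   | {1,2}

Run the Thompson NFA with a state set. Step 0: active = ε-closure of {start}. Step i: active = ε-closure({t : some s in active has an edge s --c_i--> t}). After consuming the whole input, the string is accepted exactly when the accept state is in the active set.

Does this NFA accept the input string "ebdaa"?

Answer: REJECT

Steps:
S₀ = ε-closure({0}) = {0,1,2}
'e' @ 1: {3,4}
'b' @ 2: {1,2,5}  [accepting]
'd' @ 3: {}  — no active states
rest 'aa' ignored (set empty)
after full input: {}  (accept=1 not in)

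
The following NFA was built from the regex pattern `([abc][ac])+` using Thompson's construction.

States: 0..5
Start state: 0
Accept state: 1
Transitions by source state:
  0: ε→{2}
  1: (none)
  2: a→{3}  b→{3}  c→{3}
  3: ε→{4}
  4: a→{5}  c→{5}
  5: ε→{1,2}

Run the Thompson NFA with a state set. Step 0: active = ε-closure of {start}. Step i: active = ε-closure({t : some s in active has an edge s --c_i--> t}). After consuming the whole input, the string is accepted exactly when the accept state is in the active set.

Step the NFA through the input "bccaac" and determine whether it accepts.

Answer: ACCEPT

Trace:
S₀ = ε-closure({0}) = {0,2}
'b' @ 1: {3,4}
'c' @ 2: {1,2,5}  ✓accept
'c' @ 3: {3,4}
'a' @ 4: {1,2,5}  ✓accept
'a' @ 5: {3,4}
'c' @ 6: {1,2,5}  ✓accept
end set {1,2,5} — state 1 in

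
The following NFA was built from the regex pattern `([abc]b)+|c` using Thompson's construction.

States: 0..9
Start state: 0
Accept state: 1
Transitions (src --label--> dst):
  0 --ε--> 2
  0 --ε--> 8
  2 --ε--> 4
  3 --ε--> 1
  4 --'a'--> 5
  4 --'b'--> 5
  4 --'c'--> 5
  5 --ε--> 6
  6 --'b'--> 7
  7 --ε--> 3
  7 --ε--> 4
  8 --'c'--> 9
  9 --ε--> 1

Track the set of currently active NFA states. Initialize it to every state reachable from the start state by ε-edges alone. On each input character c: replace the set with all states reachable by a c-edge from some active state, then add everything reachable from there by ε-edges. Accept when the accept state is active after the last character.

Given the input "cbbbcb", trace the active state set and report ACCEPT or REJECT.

start: ε-closure({0}) = {0,2,4,8}
'c' @ 1: {1,5,6,9}  (accept∈set)
'b' @ 2: {1,3,4,7}  (accept∈set)
'b' @ 3: {5,6}
'b' @ 4: {1,3,4,7}  (accept∈set)
'c' @ 5: {5,6}
'b' @ 6: {1,3,4,7}  (accept∈set)
after full input: {1,3,4,7}  (accept=1 in)

Answer: ACCEPT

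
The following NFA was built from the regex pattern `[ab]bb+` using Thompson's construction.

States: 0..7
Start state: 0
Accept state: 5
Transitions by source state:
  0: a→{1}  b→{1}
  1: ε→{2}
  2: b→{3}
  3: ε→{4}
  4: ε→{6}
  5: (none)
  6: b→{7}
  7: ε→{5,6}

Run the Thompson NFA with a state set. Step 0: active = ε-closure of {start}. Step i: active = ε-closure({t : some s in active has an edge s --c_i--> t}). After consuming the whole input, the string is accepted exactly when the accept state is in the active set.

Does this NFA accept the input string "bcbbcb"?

Answer: REJECT

Trace:
start: ε-closure({0}) = {0}
'b' @ 1: {1,2}
'c' @ 2: {}  — state set empty
rest 'bbcb' ignored (set empty)
final: {}; accept 5 not in set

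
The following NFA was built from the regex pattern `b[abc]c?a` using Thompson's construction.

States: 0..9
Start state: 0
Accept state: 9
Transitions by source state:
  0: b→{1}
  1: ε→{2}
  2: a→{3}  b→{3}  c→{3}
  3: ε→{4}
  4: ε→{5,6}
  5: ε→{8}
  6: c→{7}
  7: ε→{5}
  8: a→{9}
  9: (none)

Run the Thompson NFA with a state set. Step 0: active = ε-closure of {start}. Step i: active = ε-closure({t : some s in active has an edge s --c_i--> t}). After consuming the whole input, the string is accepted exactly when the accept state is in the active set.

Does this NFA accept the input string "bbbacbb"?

Answer: REJECT

Trace:
initial (ε-close {0}): {0}
'b' @ 1: {1,2}
'b' @ 2: {3,4,5,6,8}
'b' @ 3: {}  — no active states
rest 'acbb' ignored (set empty)
after full input: {}  (accept=9 not in)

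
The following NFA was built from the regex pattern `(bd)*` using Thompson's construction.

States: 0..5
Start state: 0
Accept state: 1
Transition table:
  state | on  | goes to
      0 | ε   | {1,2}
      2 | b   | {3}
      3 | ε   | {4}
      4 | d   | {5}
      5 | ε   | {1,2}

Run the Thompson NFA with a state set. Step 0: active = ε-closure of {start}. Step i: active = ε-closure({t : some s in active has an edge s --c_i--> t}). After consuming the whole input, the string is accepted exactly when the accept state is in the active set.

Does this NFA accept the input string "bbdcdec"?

Answer: REJECT

Steps:
S₀ = ε-closure({0}) = {0,1,2}
'b' @ 1: {3,4}
'b' @ 2: {}  — state set empty
rest 'dcdec' ignored (set empty)
after full input: {}  (accept=1 not in)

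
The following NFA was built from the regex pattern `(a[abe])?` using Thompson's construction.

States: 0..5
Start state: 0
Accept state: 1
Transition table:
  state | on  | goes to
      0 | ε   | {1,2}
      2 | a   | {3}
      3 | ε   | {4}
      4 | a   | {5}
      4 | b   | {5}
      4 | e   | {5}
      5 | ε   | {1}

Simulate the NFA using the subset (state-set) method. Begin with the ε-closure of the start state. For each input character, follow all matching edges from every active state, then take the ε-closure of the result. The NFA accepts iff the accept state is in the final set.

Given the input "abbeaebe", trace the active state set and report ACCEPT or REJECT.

initial (ε-close {0}): {0,1,2}
'a' @ 1: {3,4}
'b' @ 2: {1,5}  (accept∈set)
'b' @ 3: {}  — state set empty
rest 'eaebe' ignored (set empty)
final: {}; accept 1 not in set

Answer: REJECT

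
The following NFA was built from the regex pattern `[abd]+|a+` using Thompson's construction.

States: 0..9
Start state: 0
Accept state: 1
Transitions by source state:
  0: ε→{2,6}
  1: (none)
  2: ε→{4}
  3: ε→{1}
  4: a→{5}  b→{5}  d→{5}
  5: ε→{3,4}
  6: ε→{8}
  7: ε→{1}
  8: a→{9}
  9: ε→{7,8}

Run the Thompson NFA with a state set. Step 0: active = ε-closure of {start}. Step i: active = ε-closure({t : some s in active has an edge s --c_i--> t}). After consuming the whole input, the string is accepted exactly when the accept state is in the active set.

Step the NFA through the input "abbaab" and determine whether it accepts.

start: ε-closure({0}) = {0,2,4,6,8}
'a' @ 1: {1,3,4,5,7,8,9}  [accepting]
'b' @ 2: {1,3,4,5}  [accepting]
'b' @ 3: {1,3,4,5}  [accepting]
'a' @ 4: {1,3,4,5}  [accepting]
'a' @ 5: {1,3,4,5}  [accepting]
'b' @ 6: {1,3,4,5}  [accepting]
end set {1,3,4,5} — state 1 in

Answer: ACCEPT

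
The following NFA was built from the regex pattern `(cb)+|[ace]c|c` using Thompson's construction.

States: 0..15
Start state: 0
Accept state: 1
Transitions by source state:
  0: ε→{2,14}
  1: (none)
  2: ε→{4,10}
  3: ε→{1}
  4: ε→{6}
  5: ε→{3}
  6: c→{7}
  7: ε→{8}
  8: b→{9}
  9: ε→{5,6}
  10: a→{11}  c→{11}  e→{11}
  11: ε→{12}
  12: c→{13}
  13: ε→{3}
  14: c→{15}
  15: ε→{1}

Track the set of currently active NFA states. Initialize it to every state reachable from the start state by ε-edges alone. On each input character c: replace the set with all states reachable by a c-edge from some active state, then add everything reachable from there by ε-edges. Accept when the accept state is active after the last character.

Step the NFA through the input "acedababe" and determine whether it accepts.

Answer: REJECT

Derivation:
S₀ = ε-closure({0}) = {0,2,4,6,10,14}
'a' @ 1: {11,12}
'c' @ 2: {1,3,13}  ✓accept
'e' @ 3: {}  — no active states
rest 'dababe' ignored (set empty)
end set {} — state 1 not in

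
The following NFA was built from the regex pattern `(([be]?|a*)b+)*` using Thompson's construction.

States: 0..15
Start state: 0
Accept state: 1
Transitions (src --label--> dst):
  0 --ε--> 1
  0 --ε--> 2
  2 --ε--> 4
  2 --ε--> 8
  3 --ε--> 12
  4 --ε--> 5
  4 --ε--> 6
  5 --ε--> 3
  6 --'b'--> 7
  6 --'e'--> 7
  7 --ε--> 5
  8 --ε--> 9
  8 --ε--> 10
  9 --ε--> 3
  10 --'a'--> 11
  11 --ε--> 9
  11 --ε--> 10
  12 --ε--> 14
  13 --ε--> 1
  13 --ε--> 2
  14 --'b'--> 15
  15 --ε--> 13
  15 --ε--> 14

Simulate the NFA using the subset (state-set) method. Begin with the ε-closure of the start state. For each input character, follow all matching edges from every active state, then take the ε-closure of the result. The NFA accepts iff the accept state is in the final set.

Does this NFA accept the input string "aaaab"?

Answer: ACCEPT

Trace:
S₀ = ε-closure({0}) = {0,1,2,3,4,5,6,8,9,10,12,14}
'a' @ 1: {3,9,10,11,12,14}
'a' @ 2: {3,9,10,11,12,14}
'a' @ 3: {3,9,10,11,12,14}
'a' @ 4: {3,9,10,11,12,14}
'b' @ 5: {1,2,3,4,5,6,8,9,10,12,13,14,15}  ✓accept
final: {1,2,3,4,5,6,8,9,10,12,13,14,15}; accept 1 in set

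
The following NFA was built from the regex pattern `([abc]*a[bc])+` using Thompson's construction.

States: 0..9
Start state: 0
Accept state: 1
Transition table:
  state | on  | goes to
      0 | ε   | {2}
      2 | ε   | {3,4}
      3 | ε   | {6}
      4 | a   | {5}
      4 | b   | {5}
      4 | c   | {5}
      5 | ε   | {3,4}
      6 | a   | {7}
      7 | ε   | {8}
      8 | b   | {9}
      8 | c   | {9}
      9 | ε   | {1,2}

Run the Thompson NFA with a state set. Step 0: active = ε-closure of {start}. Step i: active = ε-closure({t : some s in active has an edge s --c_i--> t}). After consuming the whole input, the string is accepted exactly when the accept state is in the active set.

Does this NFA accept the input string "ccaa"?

start: ε-closure({0}) = {0,2,3,4,6}
'c' @ 1: {3,4,5,6}
'c' @ 2: {3,4,5,6}
'a' @ 3: {3,4,5,6,7,8}
'a' @ 4: {3,4,5,6,7,8}
final: {3,4,5,6,7,8}; accept 1 not in set

Answer: REJECT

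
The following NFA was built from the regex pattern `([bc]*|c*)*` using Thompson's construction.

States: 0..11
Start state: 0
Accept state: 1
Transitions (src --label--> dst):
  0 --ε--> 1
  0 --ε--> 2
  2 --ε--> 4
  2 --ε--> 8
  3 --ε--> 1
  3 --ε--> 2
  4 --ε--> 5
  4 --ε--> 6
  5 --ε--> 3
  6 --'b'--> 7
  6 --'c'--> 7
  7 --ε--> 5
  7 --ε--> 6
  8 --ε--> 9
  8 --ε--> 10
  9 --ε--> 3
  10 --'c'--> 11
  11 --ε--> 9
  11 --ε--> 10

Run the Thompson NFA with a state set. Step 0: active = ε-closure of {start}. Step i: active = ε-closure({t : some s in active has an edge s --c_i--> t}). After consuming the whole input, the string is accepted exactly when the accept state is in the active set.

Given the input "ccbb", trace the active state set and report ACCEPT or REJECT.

Answer: ACCEPT

Steps:
start: ε-closure({0}) = {0,1,2,3,4,5,6,8,9,10}
'c' @ 1: {1,2,3,4,5,6,7,8,9,10,11}  [accepting]
'c' @ 2: {1,2,3,4,5,6,7,8,9,10,11}  [accepting]
'b' @ 3: {1,2,3,4,5,6,7,8,9,10}  [accepting]
'b' @ 4: {1,2,3,4,5,6,7,8,9,10}  [accepting]
end set {1,2,3,4,5,6,7,8,9,10} — state 1 in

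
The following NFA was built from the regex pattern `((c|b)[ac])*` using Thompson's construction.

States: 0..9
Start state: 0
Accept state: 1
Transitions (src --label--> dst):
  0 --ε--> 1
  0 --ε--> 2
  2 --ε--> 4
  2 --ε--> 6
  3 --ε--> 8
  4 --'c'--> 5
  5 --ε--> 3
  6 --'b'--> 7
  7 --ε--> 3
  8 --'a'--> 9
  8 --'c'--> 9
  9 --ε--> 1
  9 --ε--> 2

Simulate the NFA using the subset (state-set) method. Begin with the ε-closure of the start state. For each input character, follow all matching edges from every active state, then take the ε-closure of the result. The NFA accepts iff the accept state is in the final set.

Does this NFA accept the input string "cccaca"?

Answer: ACCEPT

Derivation:
S₀ = ε-closure({0}) = {0,1,2,4,6}
'c' @ 1: {3,5,8}
'c' @ 2: {1,2,4,6,9}  (accept∈set)
'c' @ 3: {3,5,8}
'a' @ 4: {1,2,4,6,9}  (accept∈set)
'c' @ 5: {3,5,8}
'a' @ 6: {1,2,4,6,9}  (accept∈set)
final: {1,2,4,6,9}; accept 1 in set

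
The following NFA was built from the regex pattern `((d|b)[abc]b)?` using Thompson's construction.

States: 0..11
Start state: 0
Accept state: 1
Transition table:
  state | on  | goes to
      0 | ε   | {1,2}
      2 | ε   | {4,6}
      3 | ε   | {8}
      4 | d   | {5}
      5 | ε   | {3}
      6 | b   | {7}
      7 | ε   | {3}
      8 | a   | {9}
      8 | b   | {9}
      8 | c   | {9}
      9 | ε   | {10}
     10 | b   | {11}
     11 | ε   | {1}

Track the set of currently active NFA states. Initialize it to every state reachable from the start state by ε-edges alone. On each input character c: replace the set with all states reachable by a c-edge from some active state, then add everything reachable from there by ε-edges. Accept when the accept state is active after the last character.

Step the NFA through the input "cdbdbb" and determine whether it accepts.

Answer: REJECT

Derivation:
start: ε-closure({0}) = {0,1,2,4,6}
'c' @ 1: {}  — dead — no transitions
rest 'dbdbb' ignored (set empty)
end set {} — state 1 not in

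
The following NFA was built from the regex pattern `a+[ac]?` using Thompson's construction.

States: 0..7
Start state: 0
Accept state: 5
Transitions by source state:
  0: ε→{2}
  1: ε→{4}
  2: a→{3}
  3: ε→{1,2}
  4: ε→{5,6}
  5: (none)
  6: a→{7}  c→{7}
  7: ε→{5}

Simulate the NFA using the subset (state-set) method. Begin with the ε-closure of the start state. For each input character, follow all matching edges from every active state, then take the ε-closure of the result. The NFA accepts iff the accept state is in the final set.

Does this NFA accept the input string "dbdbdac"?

initial (ε-close {0}): {0,2}
'd' @ 1: {}  — no active states
rest 'bdbdac' ignored (set empty)
final: {}; accept 5 not in set

Answer: REJECT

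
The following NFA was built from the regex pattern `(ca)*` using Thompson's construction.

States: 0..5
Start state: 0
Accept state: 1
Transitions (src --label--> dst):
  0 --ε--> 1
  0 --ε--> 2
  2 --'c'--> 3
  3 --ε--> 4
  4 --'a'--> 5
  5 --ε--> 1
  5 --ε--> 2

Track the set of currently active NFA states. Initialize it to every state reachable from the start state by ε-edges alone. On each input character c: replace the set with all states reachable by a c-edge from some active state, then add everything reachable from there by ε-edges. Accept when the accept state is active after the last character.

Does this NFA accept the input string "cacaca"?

Answer: ACCEPT

Derivation:
S₀ = ε-closure({0}) = {0,1,2}
'c' @ 1: {3,4}
'a' @ 2: {1,2,5}  ✓accept
'c' @ 3: {3,4}
'a' @ 4: {1,2,5}  ✓accept
'c' @ 5: {3,4}
'a' @ 6: {1,2,5}  ✓accept
final: {1,2,5}; accept 1 in set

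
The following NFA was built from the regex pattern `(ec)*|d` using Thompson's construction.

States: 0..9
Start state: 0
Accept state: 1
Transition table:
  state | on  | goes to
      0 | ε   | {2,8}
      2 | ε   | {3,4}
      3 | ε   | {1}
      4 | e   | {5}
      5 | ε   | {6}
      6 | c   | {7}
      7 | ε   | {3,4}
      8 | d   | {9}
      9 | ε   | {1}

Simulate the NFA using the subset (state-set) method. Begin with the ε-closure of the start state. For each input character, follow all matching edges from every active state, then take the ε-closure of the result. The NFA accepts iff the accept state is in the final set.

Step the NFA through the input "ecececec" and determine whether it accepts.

S₀ = ε-closure({0}) = {0,1,2,3,4,8}
'e' @ 1: {5,6}
'c' @ 2: {1,3,4,7}  (accept∈set)
'e' @ 3: {5,6}
'c' @ 4: {1,3,4,7}  (accept∈set)
'e' @ 5: {5,6}
'c' @ 6: {1,3,4,7}  (accept∈set)
'e' @ 7: {5,6}
'c' @ 8: {1,3,4,7}  (accept∈set)
end set {1,3,4,7} — state 1 in

Answer: ACCEPT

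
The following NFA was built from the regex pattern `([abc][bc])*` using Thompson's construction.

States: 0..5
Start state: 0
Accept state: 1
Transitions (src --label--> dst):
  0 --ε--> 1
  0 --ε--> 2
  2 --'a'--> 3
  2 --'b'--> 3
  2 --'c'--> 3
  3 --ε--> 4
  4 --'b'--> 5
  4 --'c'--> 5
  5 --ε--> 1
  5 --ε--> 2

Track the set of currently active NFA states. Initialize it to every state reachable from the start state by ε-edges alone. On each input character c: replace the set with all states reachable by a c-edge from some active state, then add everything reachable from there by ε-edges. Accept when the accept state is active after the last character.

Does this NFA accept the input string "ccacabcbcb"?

Answer: ACCEPT

Derivation:
S₀ = ε-closure({0}) = {0,1,2}
'c' @ 1: {3,4}
'c' @ 2: {1,2,5}  (accept∈set)
'a' @ 3: {3,4}
'c' @ 4: {1,2,5}  (accept∈set)
'a' @ 5: {3,4}
'b' @ 6: {1,2,5}  (accept∈set)
'c' @ 7: {3,4}
'b' @ 8: {1,2,5}  (accept∈set)
'c' @ 9: {3,4}
'b' @ 10: {1,2,5}  (accept∈set)
after full input: {1,2,5}  (accept=1 in)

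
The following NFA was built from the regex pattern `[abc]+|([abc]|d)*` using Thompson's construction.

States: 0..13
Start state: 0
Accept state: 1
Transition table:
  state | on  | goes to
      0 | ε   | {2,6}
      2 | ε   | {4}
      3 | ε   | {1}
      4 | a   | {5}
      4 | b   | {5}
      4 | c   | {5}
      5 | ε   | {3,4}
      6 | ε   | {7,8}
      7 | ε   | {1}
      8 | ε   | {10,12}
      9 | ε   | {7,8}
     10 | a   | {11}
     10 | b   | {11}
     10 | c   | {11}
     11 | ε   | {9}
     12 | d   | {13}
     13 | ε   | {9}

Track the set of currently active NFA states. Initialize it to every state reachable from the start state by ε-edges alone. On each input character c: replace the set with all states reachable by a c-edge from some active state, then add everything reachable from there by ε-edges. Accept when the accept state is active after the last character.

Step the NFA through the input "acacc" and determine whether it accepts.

Answer: ACCEPT

Steps:
start: ε-closure({0}) = {0,1,2,4,6,7,8,10,12}
'a' @ 1: {1,3,4,5,7,8,9,10,11,12}  [accepting]
'c' @ 2: {1,3,4,5,7,8,9,10,11,12}  [accepting]
'a' @ 3: {1,3,4,5,7,8,9,10,11,12}  [accepting]
'c' @ 4: {1,3,4,5,7,8,9,10,11,12}  [accepting]
'c' @ 5: {1,3,4,5,7,8,9,10,11,12}  [accepting]
final: {1,3,4,5,7,8,9,10,11,12}; accept 1 in set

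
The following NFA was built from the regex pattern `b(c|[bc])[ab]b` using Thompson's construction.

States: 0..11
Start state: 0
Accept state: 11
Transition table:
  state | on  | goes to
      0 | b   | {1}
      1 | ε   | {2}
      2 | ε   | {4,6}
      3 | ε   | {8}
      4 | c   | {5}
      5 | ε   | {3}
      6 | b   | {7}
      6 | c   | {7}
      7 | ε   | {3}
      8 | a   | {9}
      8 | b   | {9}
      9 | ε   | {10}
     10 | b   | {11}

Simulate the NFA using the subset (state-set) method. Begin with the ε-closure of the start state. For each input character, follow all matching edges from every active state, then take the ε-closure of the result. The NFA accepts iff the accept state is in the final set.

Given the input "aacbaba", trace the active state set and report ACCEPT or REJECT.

Answer: REJECT

Steps:
initial (ε-close {0}): {0}
'a' @ 1: {}  — dead — no transitions
rest 'acbaba' ignored (set empty)
final: {}; accept 11 not in set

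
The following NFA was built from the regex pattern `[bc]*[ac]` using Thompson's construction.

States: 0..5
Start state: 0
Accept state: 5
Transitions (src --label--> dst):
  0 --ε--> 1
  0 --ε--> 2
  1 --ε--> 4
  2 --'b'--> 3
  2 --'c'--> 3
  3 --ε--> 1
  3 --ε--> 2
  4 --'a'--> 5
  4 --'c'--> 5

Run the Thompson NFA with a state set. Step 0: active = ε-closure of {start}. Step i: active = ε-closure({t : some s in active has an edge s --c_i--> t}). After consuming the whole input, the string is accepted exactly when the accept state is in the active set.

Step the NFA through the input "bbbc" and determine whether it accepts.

Answer: ACCEPT

Trace:
initial (ε-close {0}): {0,1,2,4}
'b' @ 1: {1,2,3,4}
'b' @ 2: {1,2,3,4}
'b' @ 3: {1,2,3,4}
'c' @ 4: {1,2,3,4,5}  (accept∈set)
final: {1,2,3,4,5}; accept 5 in set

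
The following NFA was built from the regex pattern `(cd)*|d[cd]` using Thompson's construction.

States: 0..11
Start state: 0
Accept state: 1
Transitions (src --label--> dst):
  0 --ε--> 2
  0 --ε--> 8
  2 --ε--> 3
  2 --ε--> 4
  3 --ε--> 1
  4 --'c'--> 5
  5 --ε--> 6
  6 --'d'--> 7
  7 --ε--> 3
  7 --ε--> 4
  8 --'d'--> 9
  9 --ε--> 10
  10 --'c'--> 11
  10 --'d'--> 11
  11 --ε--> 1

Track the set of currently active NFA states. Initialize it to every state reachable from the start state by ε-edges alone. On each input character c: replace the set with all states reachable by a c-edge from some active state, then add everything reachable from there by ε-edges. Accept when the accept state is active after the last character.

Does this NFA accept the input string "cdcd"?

Answer: ACCEPT

Derivation:
initial (ε-close {0}): {0,1,2,3,4,8}
'c' @ 1: {5,6}
'd' @ 2: {1,3,4,7}  [accepting]
'c' @ 3: {5,6}
'd' @ 4: {1,3,4,7}  [accepting]
after full input: {1,3,4,7}  (accept=1 in)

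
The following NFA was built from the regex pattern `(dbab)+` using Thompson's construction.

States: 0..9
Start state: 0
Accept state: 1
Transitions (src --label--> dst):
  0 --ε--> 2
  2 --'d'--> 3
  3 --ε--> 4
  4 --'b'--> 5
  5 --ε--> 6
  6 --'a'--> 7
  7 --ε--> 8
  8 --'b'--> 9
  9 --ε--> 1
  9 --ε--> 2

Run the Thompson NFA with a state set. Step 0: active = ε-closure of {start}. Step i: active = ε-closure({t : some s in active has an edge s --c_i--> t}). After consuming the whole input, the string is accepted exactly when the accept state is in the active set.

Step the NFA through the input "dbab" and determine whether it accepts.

Answer: ACCEPT

Derivation:
start: ε-closure({0}) = {0,2}
'd' @ 1: {3,4}
'b' @ 2: {5,6}
'a' @ 3: {7,8}
'b' @ 4: {1,2,9}  [accepting]
end set {1,2,9} — state 1 in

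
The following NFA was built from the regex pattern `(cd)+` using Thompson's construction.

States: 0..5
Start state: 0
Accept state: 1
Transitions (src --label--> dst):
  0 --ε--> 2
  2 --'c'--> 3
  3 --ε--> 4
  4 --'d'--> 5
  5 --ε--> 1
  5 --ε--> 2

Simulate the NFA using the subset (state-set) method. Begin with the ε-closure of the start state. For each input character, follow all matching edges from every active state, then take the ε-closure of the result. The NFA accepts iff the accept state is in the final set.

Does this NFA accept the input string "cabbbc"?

start: ε-closure({0}) = {0,2}
'c' @ 1: {3,4}
'a' @ 2: {}  — no active states
rest 'bbbc' ignored (set empty)
final: {}; accept 1 not in set

Answer: REJECT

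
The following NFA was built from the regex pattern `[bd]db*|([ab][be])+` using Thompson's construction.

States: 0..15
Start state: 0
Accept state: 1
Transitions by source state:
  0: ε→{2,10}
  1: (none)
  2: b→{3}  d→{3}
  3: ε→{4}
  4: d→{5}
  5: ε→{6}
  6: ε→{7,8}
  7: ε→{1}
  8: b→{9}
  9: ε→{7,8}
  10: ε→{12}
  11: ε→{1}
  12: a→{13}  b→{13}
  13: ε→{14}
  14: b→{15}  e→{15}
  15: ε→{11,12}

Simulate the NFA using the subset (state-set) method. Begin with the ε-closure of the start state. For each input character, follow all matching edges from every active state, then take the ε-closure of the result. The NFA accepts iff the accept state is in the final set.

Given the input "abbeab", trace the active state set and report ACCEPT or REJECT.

initial (ε-close {0}): {0,2,10,12}
'a' @ 1: {13,14}
'b' @ 2: {1,11,12,15}  (accept∈set)
'b' @ 3: {13,14}
'e' @ 4: {1,11,12,15}  (accept∈set)
'a' @ 5: {13,14}
'b' @ 6: {1,11,12,15}  (accept∈set)
after full input: {1,11,12,15}  (accept=1 in)

Answer: ACCEPT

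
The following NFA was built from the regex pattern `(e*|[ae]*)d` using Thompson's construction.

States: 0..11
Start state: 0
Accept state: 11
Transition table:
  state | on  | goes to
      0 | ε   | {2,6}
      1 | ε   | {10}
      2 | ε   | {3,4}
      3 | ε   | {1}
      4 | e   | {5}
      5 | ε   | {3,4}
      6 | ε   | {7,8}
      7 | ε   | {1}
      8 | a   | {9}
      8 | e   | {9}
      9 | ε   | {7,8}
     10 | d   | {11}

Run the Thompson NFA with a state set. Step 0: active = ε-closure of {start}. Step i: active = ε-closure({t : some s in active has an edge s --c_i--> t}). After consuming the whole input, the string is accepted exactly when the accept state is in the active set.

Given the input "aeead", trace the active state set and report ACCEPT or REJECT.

initial (ε-close {0}): {0,1,2,3,4,6,7,8,10}
'a' @ 1: {1,7,8,9,10}
'e' @ 2: {1,7,8,9,10}
'e' @ 3: {1,7,8,9,10}
'a' @ 4: {1,7,8,9,10}
'd' @ 5: {11}  [accepting]
end set {11} — state 11 in

Answer: ACCEPT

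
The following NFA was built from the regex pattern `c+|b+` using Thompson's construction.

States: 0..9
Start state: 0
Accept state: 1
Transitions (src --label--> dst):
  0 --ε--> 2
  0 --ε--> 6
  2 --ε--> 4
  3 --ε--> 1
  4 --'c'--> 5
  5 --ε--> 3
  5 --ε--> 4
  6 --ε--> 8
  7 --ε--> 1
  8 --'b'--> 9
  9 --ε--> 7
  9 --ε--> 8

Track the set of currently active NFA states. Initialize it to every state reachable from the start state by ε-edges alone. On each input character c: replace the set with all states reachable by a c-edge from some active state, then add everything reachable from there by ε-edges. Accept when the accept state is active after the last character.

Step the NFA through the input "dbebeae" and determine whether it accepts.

start: ε-closure({0}) = {0,2,4,6,8}
'd' @ 1: {}  — no active states
rest 'bebeae' ignored (set empty)
final: {}; accept 1 not in set

Answer: REJECT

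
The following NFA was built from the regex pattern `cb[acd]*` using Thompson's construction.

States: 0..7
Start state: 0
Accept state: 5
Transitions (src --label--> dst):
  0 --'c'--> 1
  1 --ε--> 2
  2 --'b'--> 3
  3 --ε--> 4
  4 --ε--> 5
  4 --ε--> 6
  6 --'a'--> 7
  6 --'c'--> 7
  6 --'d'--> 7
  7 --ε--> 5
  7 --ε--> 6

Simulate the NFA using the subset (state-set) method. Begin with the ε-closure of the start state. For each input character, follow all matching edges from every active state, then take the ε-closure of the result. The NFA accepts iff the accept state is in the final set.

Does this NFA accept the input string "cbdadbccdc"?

S₀ = ε-closure({0}) = {0}
'c' @ 1: {1,2}
'b' @ 2: {3,4,5,6}  [accepting]
'd' @ 3: {5,6,7}  [accepting]
'a' @ 4: {5,6,7}  [accepting]
'd' @ 5: {5,6,7}  [accepting]
'b' @ 6: {}  — dead — no transitions
rest 'ccdc' ignored (set empty)
end set {} — state 5 not in

Answer: REJECT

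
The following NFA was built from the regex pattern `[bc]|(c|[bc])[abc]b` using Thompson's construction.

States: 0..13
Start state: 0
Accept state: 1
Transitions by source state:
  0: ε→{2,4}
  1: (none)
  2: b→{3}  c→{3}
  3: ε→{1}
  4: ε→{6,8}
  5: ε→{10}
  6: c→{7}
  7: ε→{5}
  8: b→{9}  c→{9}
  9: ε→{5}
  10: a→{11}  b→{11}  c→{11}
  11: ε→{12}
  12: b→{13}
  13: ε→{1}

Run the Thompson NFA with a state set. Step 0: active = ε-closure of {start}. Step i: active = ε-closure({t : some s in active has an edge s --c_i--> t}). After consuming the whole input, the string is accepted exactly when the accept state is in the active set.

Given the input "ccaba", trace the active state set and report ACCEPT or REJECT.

Answer: REJECT

Derivation:
initial (ε-close {0}): {0,2,4,6,8}
'c' @ 1: {1,3,5,7,9,10}  [accepting]
'c' @ 2: {11,12}
'a' @ 3: {}  — no active states
rest 'ba' ignored (set empty)
after full input: {}  (accept=1 not in)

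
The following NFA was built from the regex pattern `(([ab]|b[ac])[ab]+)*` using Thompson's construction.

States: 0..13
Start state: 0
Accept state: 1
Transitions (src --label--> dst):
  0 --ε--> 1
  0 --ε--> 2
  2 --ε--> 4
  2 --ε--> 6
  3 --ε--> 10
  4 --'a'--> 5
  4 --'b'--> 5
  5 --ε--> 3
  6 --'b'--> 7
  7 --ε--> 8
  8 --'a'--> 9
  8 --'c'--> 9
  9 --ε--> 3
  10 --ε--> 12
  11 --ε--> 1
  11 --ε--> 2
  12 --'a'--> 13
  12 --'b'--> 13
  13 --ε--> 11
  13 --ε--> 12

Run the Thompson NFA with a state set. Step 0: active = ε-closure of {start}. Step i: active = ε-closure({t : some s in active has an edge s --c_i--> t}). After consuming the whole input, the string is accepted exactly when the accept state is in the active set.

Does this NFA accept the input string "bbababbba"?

start: ε-closure({0}) = {0,1,2,4,6}
'b' @ 1: {3,5,7,8,10,12}
'b' @ 2: {1,2,4,6,11,12,13}  [accepting]
'a' @ 3: {1,2,3,4,5,6,10,11,12,13}  [accepting]
'b' @ 4: {1,2,3,4,5,6,7,8,10,11,12,13}  [accepting]
'a' @ 5: {1,2,3,4,5,6,9,10,11,12,13}  [accepting]
'b' @ 6: {1,2,3,4,5,6,7,8,10,11,12,13}  [accepting]
'b' @ 7: {1,2,3,4,5,6,7,8,10,11,12,13}  [accepting]
'b' @ 8: {1,2,3,4,5,6,7,8,10,11,12,13}  [accepting]
'a' @ 9: {1,2,3,4,5,6,9,10,11,12,13}  [accepting]
end set {1,2,3,4,5,6,9,10,11,12,13} — state 1 in

Answer: ACCEPT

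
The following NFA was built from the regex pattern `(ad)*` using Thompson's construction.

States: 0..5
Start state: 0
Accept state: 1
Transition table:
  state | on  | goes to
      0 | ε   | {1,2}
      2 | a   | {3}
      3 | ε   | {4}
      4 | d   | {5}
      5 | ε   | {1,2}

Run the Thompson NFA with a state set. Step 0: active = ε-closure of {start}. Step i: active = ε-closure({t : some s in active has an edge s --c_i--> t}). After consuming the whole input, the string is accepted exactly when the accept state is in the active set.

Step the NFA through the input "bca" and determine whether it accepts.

initial (ε-close {0}): {0,1,2}
'b' @ 1: {}  — no active states
rest 'ca' ignored (set empty)
final: {}; accept 1 not in set

Answer: REJECT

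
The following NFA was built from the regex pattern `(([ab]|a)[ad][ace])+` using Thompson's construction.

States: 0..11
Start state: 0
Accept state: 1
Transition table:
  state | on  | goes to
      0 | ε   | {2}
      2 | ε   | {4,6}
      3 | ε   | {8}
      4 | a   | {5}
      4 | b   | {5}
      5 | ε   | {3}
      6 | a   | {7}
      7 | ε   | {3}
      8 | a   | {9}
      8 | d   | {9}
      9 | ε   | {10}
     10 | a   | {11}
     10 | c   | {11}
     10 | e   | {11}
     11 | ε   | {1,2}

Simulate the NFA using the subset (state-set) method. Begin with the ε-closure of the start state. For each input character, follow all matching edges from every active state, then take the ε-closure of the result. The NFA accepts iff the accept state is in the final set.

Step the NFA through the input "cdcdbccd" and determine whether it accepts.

start: ε-closure({0}) = {0,2,4,6}
'c' @ 1: {}  — state set empty
rest 'dcdbccd' ignored (set empty)
final: {}; accept 1 not in set

Answer: REJECT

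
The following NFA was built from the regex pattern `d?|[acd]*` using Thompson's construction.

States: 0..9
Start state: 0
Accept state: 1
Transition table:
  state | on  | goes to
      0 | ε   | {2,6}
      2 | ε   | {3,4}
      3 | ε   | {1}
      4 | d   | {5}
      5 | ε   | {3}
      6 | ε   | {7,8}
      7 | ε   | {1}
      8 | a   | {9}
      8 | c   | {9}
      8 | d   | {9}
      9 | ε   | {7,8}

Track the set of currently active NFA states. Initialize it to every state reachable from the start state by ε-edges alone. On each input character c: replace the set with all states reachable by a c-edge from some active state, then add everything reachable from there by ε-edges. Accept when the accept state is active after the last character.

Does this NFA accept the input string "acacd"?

Answer: ACCEPT

Steps:
start: ε-closure({0}) = {0,1,2,3,4,6,7,8}
'a' @ 1: {1,7,8,9}  (accept∈set)
'c' @ 2: {1,7,8,9}  (accept∈set)
'a' @ 3: {1,7,8,9}  (accept∈set)
'c' @ 4: {1,7,8,9}  (accept∈set)
'd' @ 5: {1,7,8,9}  (accept∈set)
final: {1,7,8,9}; accept 1 in set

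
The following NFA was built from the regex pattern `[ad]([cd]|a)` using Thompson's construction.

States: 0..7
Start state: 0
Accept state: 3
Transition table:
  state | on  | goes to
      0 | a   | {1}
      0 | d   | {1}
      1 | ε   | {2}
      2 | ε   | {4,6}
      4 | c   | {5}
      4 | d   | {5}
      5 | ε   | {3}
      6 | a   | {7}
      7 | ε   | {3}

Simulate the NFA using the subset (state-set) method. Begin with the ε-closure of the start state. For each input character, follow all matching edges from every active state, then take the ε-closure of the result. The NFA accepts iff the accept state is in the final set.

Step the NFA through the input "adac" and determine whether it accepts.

initial (ε-close {0}): {0}
'a' @ 1: {1,2,4,6}
'd' @ 2: {3,5}  ✓accept
'a' @ 3: {}  — state set empty
rest 'c' ignored (set empty)
end set {} — state 3 not in

Answer: REJECT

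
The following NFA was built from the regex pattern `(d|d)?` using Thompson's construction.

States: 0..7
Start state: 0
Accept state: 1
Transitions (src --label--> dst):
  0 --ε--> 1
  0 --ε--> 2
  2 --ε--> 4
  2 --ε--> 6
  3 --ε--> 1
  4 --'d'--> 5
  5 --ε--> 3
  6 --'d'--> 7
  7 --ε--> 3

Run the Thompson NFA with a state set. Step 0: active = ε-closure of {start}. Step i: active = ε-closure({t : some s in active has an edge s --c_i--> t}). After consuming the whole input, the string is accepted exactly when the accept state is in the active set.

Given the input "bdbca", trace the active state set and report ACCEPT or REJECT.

S₀ = ε-closure({0}) = {0,1,2,4,6}
'b' @ 1: {}  — dead — no transitions
rest 'dbca' ignored (set empty)
final: {}; accept 1 not in set

Answer: REJECT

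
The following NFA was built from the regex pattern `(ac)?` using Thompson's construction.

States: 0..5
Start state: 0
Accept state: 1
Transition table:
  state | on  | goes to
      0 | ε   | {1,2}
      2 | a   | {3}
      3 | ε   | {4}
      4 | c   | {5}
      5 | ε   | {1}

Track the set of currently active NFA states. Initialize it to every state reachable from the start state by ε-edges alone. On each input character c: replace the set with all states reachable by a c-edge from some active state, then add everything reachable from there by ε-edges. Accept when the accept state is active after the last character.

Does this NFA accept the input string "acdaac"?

Answer: REJECT

Trace:
initial (ε-close {0}): {0,1,2}
'a' @ 1: {3,4}
'c' @ 2: {1,5}  [accepting]
'd' @ 3: {}  — state set empty
rest 'aac' ignored (set empty)
final: {}; accept 1 not in set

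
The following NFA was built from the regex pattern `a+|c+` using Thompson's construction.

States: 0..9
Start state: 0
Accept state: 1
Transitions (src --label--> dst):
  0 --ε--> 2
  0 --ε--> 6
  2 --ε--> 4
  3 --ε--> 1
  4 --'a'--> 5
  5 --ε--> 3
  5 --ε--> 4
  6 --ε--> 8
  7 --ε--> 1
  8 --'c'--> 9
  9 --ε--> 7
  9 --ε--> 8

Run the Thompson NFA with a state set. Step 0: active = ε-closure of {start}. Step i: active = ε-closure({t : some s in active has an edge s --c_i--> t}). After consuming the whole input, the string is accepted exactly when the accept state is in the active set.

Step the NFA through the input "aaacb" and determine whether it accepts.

start: ε-closure({0}) = {0,2,4,6,8}
'a' @ 1: {1,3,4,5}  ✓accept
'a' @ 2: {1,3,4,5}  ✓accept
'a' @ 3: {1,3,4,5}  ✓accept
'c' @ 4: {}  — no active states
rest 'b' ignored (set empty)
after full input: {}  (accept=1 not in)

Answer: REJECT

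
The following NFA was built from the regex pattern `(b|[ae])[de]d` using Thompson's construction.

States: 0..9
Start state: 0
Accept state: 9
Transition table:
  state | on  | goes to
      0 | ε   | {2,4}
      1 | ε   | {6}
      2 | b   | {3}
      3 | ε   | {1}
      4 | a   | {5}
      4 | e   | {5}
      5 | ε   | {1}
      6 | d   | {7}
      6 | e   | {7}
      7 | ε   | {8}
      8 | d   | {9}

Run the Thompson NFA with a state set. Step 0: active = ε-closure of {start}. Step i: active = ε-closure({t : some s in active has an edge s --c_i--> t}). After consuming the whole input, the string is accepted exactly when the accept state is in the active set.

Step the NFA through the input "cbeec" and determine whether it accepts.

initial (ε-close {0}): {0,2,4}
'c' @ 1: {}  — dead — no transitions
rest 'beec' ignored (set empty)
final: {}; accept 9 not in set

Answer: REJECT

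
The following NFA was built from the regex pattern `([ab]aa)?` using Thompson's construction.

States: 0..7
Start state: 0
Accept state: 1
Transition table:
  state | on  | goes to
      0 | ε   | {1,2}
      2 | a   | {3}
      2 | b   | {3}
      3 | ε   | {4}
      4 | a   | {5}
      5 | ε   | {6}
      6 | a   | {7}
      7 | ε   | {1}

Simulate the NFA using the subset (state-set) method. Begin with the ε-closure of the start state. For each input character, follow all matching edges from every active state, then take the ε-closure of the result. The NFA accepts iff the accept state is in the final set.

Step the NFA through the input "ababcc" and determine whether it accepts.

initial (ε-close {0}): {0,1,2}
'a' @ 1: {3,4}
'b' @ 2: {}  — no active states
rest 'abcc' ignored (set empty)
final: {}; accept 1 not in set

Answer: REJECT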